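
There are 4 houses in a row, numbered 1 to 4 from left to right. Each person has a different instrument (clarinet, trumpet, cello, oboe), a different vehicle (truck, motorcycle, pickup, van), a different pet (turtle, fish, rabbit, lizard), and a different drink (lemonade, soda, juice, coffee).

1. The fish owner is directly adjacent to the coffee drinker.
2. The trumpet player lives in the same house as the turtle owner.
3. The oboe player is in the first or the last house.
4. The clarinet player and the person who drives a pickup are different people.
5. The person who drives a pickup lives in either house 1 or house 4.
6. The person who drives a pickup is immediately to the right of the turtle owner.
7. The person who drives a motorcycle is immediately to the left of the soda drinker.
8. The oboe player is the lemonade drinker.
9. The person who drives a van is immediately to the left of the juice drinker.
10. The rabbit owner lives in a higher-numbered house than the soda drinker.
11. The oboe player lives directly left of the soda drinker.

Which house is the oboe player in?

Clue 6: the person who drives a pickup is in house 4.
Clue 6: the turtle owner is in house 3.
The oboe player is in house 1 (clue 11).
From clue 11, the soda drinker must be in house 2.
That leaves rabbit as the pet for house 4.
From clue 1, the fish owner must be in house 2.
The trumpet player is in house 3 (clue 2).
From clue 7, the person who drives a motorcycle must be in house 1.
By clue 8, the lemonade drinker is in house 1.
That leaves cello as the instrument for house 4.
That leaves lizard as the pet for house 1.
The only drink still possible for house 3 is coffee.
So house 4 gets juice for drink.
From clue 9, the person who drives a van must be in house 3.
House 2 instrument: only clarinet fits.
That leaves truck as the vehicle for house 2.
So: house 1 = oboe/motorcycle/lizard/lemonade, house 2 = clarinet/truck/fish/soda, house 3 = trumpet/van/turtle/coffee, house 4 = cello/pickup/rabbit/juice.

1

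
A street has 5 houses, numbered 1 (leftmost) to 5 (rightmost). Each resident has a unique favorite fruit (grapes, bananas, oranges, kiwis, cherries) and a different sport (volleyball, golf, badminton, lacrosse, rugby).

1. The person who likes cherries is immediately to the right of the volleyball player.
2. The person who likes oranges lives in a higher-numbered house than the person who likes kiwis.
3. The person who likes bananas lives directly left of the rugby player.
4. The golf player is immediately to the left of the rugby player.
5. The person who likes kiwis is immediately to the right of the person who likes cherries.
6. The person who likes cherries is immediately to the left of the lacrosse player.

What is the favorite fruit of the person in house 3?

kiwis

The person who likes cherries is narrowed to house 2 or 3; consider each.
Placing it in house 3 leads to a contradiction, so it's in house 2.
Clue 1: the volleyball player is in house 1.
The person who likes kiwis is in house 3 (clue 5).
From clue 6, the lacrosse player must be in house 3.
Clue 4 places the golf player in house 4.
From clue 4, the rugby player must be in house 5.
House 2 sport: only badminton fits.
By clue 3, the person who likes bananas is in house 4.
House 1 favorite fruit: only grapes fits.
So house 5 gets oranges for favorite fruit.
So: house 1 = grapes/volleyball, house 2 = cherries/badminton, house 3 = kiwis/lacrosse, house 4 = bananas/golf, house 5 = oranges/rugby.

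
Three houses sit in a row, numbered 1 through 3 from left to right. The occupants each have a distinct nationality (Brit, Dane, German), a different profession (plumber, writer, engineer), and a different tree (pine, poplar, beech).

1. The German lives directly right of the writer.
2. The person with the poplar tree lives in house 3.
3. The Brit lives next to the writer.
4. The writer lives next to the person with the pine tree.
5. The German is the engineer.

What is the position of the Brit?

1

Clue 2: the person with the poplar tree is in house 3.
The German is narrowed to house 2 or 3; consider each.
Placing it in house 2 leads to a contradiction, so it's in house 3.
By clue 1, the writer is in house 2.
Clue 4: the person with the pine tree is in house 1.
Clue 5: the engineer is in house 3.
The only nationality still possible for house 2 is Dane.
House 1's profession must be plumber (nothing else left).
That leaves beech as the tree for house 2.
House 1's nationality must be Brit (nothing else left).
So: house 1 = Brit/plumber/pine, house 2 = Dane/writer/beech, house 3 = German/engineer/poplar.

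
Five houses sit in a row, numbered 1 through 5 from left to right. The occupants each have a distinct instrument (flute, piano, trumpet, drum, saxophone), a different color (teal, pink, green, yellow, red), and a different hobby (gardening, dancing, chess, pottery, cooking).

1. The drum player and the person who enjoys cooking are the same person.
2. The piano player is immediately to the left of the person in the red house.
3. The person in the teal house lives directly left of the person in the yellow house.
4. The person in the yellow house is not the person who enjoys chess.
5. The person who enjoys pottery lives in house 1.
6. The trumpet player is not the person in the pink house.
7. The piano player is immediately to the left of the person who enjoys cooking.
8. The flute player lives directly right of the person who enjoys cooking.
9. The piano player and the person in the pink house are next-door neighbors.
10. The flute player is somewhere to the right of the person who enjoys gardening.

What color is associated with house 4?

Clue 5: the person who enjoys pottery is in house 1.
The drum player is narrowed to house 2 or 3 or 4; consider each.
Placing it in house 2 and house 4 leads to a contradiction, so it's in house 3.
Clue 1 places the person who enjoys cooking in house 3.
Clue 7 places the piano player in house 2.
From clue 8, the flute player must be in house 4.
By clue 2, the person in the red house is in house 3.
So house 2 gets gardening for hobby.
Clue 6: the trumpet player is in house 5.
House 1 instrument: only saxophone fits.
House 1's color must be pink (nothing else left).
From clue 3, the person in the yellow house must be in house 5.
By clue 4, the person who enjoys chess is in house 4.
House 2 color: only green fits.
The only color still possible for house 4 is teal.
House 5's hobby must be dancing (nothing else left).
So: house 1 = saxophone/pink/pottery, house 2 = piano/green/gardening, house 3 = drum/red/cooking, house 4 = flute/teal/chess, house 5 = trumpet/yellow/dancing.

teal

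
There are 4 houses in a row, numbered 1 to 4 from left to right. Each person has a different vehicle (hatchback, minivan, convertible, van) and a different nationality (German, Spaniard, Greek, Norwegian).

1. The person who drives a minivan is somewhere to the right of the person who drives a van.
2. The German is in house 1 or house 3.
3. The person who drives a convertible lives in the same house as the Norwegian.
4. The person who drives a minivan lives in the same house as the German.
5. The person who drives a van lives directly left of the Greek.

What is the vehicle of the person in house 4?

convertible

Clue 4 places the person who drives a minivan in house 3.
From clue 4, the German must be in house 3.
Clue 5: the person who drives a van is in house 1.
By clue 5, the Greek is in house 2.
Clue 3: the person who drives a convertible is in house 4.
Clue 3: the Norwegian is in house 4.
House 2's vehicle must be hatchback (nothing else left).
The only nationality still possible for house 1 is Spaniard.
So: house 1 = van/Spaniard, house 2 = hatchback/Greek, house 3 = minivan/German, house 4 = convertible/Norwegian.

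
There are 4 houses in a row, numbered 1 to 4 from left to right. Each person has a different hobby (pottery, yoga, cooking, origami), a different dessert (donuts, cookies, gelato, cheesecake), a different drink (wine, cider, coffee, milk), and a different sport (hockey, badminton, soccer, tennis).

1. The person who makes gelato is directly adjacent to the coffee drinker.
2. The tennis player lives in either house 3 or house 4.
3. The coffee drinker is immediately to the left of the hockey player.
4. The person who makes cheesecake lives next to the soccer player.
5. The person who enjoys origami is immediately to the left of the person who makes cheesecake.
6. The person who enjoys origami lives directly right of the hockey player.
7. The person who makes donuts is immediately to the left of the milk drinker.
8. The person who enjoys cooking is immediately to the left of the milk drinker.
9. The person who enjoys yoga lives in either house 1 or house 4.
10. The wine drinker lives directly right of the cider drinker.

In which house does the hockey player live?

2

The person who enjoys origami is in house 3 (clue 6).
From clue 6, the hockey player must be in house 2.
From clue 3, the coffee drinker must be in house 1.
The person who makes cheesecake is in house 4 (clue 5).
House 4 drink: only wine fits.
From clue 1, the person who makes gelato must be in house 2.
Clue 4 places the soccer player in house 3.
The cider drinker is in house 3 (clue 10).
So house 3 gets cookies for dessert.
House 2 drink: only milk fits.
That leaves badminton as the sport for house 1.
The only sport still possible for house 4 is tennis.
Clue 8 places the person who enjoys cooking in house 1.
The only hobby still possible for house 2 is pottery.
That leaves yoga as the hobby for house 4.
That leaves donuts as the dessert for house 1.
So: house 1 = cooking/donuts/coffee/badminton, house 2 = pottery/gelato/milk/hockey, house 3 = origami/cookies/cider/soccer, house 4 = yoga/cheesecake/wine/tennis.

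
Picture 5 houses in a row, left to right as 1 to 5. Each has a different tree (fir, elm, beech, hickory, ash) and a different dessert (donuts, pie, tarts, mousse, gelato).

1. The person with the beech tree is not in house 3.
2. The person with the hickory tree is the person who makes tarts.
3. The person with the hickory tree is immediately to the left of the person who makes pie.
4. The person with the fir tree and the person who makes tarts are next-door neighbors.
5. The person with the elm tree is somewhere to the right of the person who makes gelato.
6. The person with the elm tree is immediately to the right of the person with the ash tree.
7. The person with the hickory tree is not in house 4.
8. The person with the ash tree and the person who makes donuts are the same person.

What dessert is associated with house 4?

donuts

So house 5 gets mousse for dessert.
The person with the hickory tree is narrowed to house 1 or 2 or 3; consider each.
Placing it in house 1 and house 3 leads to a contradiction, so it's in house 2.
Clue 2 places the person who makes tarts in house 2.
The person who makes pie is in house 3 (clue 3).
Clue 8: the person with the ash tree is in house 4.
Clue 8: the person who makes donuts is in house 4.
House 3 tree: only fir fits.
So house 1 gets gelato for dessert.
So house 1 gets beech for tree.
The only tree still possible for house 5 is elm.
So: house 1 = beech/gelato, house 2 = hickory/tarts, house 3 = fir/pie, house 4 = ash/donuts, house 5 = elm/mousse.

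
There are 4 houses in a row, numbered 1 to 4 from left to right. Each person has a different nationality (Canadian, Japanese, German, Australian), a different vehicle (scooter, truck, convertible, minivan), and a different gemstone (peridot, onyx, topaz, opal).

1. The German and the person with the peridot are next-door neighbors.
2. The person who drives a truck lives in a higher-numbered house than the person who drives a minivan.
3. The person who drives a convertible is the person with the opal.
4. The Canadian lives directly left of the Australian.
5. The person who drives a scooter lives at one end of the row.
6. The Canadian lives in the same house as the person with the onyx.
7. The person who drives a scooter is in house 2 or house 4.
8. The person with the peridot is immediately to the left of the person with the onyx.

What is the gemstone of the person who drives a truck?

From clue 7, the person who drives a scooter must be in house 4.
House 4's gemstone must be topaz (nothing else left).
The Australian is narrowed to house 3 or 4; consider each.
Placing it in house 3 leads to a contradiction, so it's in house 4.
Clue 4 places the Canadian in house 3.
Clue 6 places the person with the onyx in house 3.
The person with the peridot is in house 2 (clue 8).
The only gemstone still possible for house 1 is opal.
The German is in house 1 (clue 1).
From clue 3, the person who drives a convertible must be in house 1.
That leaves Japanese as the nationality for house 2.
House 2's vehicle must be minivan (nothing else left).
House 3 vehicle: only truck fits.
So: house 1 = German/convertible/opal, house 2 = Japanese/minivan/peridot, house 3 = Canadian/truck/onyx, house 4 = Australian/scooter/topaz.

onyx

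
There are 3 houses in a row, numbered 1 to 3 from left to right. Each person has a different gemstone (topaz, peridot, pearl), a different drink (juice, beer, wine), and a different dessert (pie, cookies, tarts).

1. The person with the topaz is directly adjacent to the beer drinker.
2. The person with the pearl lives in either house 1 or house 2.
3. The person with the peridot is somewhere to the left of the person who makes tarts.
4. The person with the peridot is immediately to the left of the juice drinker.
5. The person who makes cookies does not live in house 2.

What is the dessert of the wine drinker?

cookies

So house 3 gets topaz for gemstone.
Clue 1: the beer drinker is in house 2.
That leaves wine as the drink for house 1.
House 3's drink must be juice (nothing else left).
Clue 4: the person with the peridot is in house 2.
That leaves pearl as the gemstone for house 1.
Clue 3: the person who makes tarts is in house 3.
The only dessert still possible for house 2 is pie.
So house 1 gets cookies for dessert.
So: house 1 = pearl/wine/cookies, house 2 = peridot/beer/pie, house 3 = topaz/juice/tarts.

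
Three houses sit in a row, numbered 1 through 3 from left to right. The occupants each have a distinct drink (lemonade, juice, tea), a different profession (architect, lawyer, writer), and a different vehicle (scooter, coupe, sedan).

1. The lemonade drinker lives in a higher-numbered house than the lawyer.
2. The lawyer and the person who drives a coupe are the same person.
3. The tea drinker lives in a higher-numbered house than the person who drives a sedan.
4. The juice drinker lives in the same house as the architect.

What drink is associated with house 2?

So house 1 gets juice for drink.
So house 3 gets scooter for vehicle.
Clue 4 places the architect in house 1.
House 2 profession: only lawyer fits.
That leaves writer as the profession for house 3.
By clue 1, the lemonade drinker is in house 3.
The person who drives a coupe is in house 2 (clue 2).
House 2's drink must be tea (nothing else left).
That leaves sedan as the vehicle for house 1.
So: house 1 = juice/architect/sedan, house 2 = tea/lawyer/coupe, house 3 = lemonade/writer/scooter.

tea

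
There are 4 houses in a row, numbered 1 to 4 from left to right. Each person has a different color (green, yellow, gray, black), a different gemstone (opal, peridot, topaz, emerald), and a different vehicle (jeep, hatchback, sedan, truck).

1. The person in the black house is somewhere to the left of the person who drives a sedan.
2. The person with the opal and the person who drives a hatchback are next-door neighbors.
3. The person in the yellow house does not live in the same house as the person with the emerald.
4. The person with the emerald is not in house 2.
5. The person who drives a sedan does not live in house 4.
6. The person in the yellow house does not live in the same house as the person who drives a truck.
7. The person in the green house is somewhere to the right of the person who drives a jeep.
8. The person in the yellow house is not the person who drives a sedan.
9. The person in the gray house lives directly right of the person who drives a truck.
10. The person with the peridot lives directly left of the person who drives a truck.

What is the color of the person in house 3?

That leaves hatchback as the vehicle for house 4.
Clue 2 places the person with the opal in house 3.
That leaves jeep as the vehicle for house 1.
The person in the black house is narrowed to house 1 or 2; consider each.
Placing it in house 1 leads to a contradiction, so it's in house 2.
From clue 1, the person who drives a sedan must be in house 3.
House 1's color must be yellow (nothing else left).
House 2 vehicle: only truck fits.
From clue 3, the person with the emerald must be in house 4.
From clue 9, the person in the gray house must be in house 3.
From clue 10, the person with the peridot must be in house 1.
House 4 color: only green fits.
House 2's gemstone must be topaz (nothing else left).
So: house 1 = yellow/peridot/jeep, house 2 = black/topaz/truck, house 3 = gray/opal/sedan, house 4 = green/emerald/hatchback.

gray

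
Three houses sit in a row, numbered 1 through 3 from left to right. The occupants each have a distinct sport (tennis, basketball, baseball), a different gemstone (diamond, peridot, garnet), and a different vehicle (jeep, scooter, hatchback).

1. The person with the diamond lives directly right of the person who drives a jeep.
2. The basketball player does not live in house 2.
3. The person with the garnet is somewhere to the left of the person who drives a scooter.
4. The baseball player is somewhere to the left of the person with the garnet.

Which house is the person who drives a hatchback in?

1

The baseball player is in house 1 (clue 4).
Clue 4: the person with the garnet is in house 2.
House 2's sport must be tennis (nothing else left).
The only sport still possible for house 3 is basketball.
The only gemstone still possible for house 1 is peridot.
The only gemstone still possible for house 3 is diamond.
The person who drives a jeep is in house 2 (clue 1).
The person who drives a scooter is in house 3 (clue 3).
House 1 vehicle: only hatchback fits.
So: house 1 = baseball/peridot/hatchback, house 2 = tennis/garnet/jeep, house 3 = basketball/diamond/scooter.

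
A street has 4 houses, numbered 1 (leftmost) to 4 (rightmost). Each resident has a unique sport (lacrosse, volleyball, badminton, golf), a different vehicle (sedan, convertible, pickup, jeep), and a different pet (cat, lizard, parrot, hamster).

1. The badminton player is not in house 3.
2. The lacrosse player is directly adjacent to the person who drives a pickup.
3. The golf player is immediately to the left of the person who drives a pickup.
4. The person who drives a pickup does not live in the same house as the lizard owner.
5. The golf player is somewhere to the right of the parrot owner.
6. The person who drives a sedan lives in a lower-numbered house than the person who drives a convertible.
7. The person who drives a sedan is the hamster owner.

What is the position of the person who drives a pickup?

3

The golf player is narrowed to house 2 or 3; consider each.
Placing it in house 3 leads to a contradiction, so it's in house 2.
Clue 3 places the person who drives a pickup in house 3.
The parrot owner is in house 1 (clue 5).
Clue 2 places the lacrosse player in house 4.
From clue 7, the person who drives a sedan must be in house 2.
Clue 7: the hamster owner is in house 2.
So house 1 gets badminton for sport.
The only sport still possible for house 3 is volleyball.
So house 1 gets jeep for vehicle.
The only vehicle still possible for house 4 is convertible.
That leaves cat as the pet for house 3.
That leaves lizard as the pet for house 4.
So: house 1 = badminton/jeep/parrot, house 2 = golf/sedan/hamster, house 3 = volleyball/pickup/cat, house 4 = lacrosse/convertible/lizard.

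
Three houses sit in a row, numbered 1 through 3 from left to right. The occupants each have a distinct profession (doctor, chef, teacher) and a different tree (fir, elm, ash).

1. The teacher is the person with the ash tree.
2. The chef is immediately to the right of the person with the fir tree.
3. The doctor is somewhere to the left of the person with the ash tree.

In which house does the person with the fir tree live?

1

The only profession still possible for house 1 is doctor.
The chef is narrowed to house 2 or 3; consider each.
Placing it in house 3 leads to a contradiction, so it's in house 2.
Clue 2: the person with the fir tree is in house 1.
House 3's profession must be teacher (nothing else left).
Clue 1: the person with the ash tree is in house 3.
The only tree still possible for house 2 is elm.
So: house 1 = doctor/fir, house 2 = chef/elm, house 3 = teacher/ash.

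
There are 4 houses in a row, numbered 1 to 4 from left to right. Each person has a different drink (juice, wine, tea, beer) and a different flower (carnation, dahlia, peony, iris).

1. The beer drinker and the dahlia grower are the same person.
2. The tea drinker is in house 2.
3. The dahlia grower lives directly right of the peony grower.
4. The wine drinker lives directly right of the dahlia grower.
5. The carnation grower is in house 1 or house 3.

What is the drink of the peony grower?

tea

Clue 2: the tea drinker is in house 2.
So house 4 gets iris for flower.
From clue 1, the beer drinker must be in house 3.
Clue 1: the dahlia grower is in house 3.
The peony grower is in house 2 (clue 3).
The wine drinker is in house 4 (clue 4).
House 1's drink must be juice (nothing else left).
That leaves carnation as the flower for house 1.
So: house 1 = juice/carnation, house 2 = tea/peony, house 3 = beer/dahlia, house 4 = wine/iris.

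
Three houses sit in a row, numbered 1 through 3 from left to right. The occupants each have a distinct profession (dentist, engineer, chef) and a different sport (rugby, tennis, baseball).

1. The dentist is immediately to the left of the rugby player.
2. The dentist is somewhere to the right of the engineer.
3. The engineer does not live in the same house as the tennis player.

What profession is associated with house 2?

dentist

From clue 2, the dentist must be in house 2.
Clue 2 places the engineer in house 1.
House 3's profession must be chef (nothing else left).
House 1 sport: only baseball fits.
By clue 1, the rugby player is in house 3.
So house 2 gets tennis for sport.
So: house 1 = engineer/baseball, house 2 = dentist/tennis, house 3 = chef/rugby.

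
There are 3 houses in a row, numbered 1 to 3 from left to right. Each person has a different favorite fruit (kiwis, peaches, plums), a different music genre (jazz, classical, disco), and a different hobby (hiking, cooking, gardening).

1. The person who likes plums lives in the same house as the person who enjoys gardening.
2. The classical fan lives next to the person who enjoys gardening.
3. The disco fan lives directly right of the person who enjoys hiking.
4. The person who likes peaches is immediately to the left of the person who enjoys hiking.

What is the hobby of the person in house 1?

Clue 4 places the person who likes peaches in house 1.
Clue 4 places the person who enjoys hiking in house 2.
By clue 1, the person who likes plums is in house 3.
Clue 1: the person who enjoys gardening is in house 3.
By clue 2, the classical fan is in house 2.
The disco fan is in house 3 (clue 3).
The only favorite fruit still possible for house 2 is kiwis.
House 1 music genre: only jazz fits.
The only hobby still possible for house 1 is cooking.
So: house 1 = peaches/jazz/cooking, house 2 = kiwis/classical/hiking, house 3 = plums/disco/gardening.

cooking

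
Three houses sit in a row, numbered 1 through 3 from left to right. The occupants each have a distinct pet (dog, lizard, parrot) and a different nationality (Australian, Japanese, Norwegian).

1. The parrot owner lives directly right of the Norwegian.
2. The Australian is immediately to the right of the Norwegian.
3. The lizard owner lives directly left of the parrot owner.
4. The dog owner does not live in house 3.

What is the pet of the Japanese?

dog

House 3's pet must be parrot (nothing else left).
From clue 1, the Norwegian must be in house 2.
From clue 2, the Australian must be in house 3.
Clue 3: the lizard owner is in house 2.
So house 1 gets dog for pet.
House 1 nationality: only Japanese fits.
So: house 1 = dog/Japanese, house 2 = lizard/Norwegian, house 3 = parrot/Australian.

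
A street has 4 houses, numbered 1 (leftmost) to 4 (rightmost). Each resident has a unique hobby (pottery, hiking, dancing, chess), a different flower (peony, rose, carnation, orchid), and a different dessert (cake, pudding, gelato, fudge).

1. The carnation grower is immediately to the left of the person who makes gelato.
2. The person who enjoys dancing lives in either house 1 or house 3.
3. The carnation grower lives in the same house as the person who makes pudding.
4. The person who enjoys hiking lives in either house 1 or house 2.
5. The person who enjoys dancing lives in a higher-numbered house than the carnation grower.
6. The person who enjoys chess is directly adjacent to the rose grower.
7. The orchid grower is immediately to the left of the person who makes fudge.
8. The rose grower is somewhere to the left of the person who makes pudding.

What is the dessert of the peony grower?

Clue 5 places the person who enjoys dancing in house 3.
That leaves peony as the flower for house 4.
The only dessert still possible for house 1 is cake.
By clue 3, the carnation grower is in house 2.
From clue 3, the person who makes pudding must be in house 2.
Clue 8: the rose grower is in house 1.
House 4's hobby must be pottery (nothing else left).
The only flower still possible for house 3 is orchid.
House 3's dessert must be gelato (nothing else left).
House 4's dessert must be fudge (nothing else left).
The person who enjoys chess is in house 2 (clue 6).
House 1 hobby: only hiking fits.
So: house 1 = hiking/rose/cake, house 2 = chess/carnation/pudding, house 3 = dancing/orchid/gelato, house 4 = pottery/peony/fudge.

fudge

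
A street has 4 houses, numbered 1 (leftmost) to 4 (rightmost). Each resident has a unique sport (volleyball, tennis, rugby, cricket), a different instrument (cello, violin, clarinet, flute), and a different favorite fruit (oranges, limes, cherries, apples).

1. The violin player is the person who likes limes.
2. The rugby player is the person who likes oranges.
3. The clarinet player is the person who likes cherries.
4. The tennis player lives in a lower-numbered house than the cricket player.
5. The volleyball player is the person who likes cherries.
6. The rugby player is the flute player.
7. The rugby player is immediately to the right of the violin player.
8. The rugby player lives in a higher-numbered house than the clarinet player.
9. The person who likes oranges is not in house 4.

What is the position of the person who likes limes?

House 4's sport must be cricket (nothing else left).
House 4's instrument must be cello (nothing else left).
House 4's favorite fruit must be apples (nothing else left).
House 3 instrument: only flute fits.
That leaves oranges as the favorite fruit for house 3.
Clue 2 places the rugby player in house 3.
By clue 7, the violin player is in house 2.
House 1's instrument must be clarinet (nothing else left).
Clue 1 places the person who likes limes in house 2.
Clue 3 places the person who likes cherries in house 1.
From clue 5, the volleyball player must be in house 1.
The only sport still possible for house 2 is tennis.
So: house 1 = volleyball/clarinet/cherries, house 2 = tennis/violin/limes, house 3 = rugby/flute/oranges, house 4 = cricket/cello/apples.

2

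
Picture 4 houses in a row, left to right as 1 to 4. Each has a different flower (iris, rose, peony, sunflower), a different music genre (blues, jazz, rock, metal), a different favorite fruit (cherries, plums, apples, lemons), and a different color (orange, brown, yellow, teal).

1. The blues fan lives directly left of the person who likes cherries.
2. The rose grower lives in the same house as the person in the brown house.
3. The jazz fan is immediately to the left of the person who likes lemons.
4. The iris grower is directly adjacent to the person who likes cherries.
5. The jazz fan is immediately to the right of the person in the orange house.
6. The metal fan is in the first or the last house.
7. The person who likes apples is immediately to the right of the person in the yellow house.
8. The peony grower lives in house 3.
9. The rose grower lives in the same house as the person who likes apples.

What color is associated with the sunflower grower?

teal

The peony grower is in house 3 (clue 8).
That leaves plums as the favorite fruit for house 1.
The rose grower is narrowed to house 2 or 4; consider each.
Placing it in house 2 leads to a contradiction, so it's in house 4.
Clue 2: the person in the brown house is in house 4.
From clue 9, the person who likes apples must be in house 4.
That leaves cherries as the favorite fruit for house 2.
That leaves lemons as the favorite fruit for house 3.
By clue 1, the blues fan is in house 1.
By clue 3, the jazz fan is in house 2.
From clue 4, the iris grower must be in house 1.
Clue 5: the person in the orange house is in house 1.
From clue 7, the person in the yellow house must be in house 3.
The only flower still possible for house 2 is sunflower.
House 3 music genre: only rock fits.
That leaves metal as the music genre for house 4.
House 2 color: only teal fits.
So: house 1 = iris/blues/plums/orange, house 2 = sunflower/jazz/cherries/teal, house 3 = peony/rock/lemons/yellow, house 4 = rose/metal/apples/brown.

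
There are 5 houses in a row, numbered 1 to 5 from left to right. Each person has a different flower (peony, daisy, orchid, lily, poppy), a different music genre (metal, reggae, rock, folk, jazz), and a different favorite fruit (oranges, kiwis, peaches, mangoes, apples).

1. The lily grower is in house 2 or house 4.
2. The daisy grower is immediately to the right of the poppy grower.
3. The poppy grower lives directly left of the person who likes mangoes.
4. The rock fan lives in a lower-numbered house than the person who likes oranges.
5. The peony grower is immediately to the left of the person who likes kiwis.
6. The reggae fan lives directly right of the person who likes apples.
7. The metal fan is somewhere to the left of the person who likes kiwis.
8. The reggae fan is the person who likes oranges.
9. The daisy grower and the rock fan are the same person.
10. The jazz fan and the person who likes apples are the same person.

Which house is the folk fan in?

2

The only flower still possible for house 5 is orchid.
That leaves peaches as the favorite fruit for house 1.
The lily grower is narrowed to house 2 or 4; consider each.
Placing it in house 2 leads to a contradiction, so it's in house 4.
House 5's favorite fruit must be oranges (nothing else left).
Clue 8: the reggae fan is in house 5.
By clue 6, the person who likes apples is in house 4.
From clue 10, the jazz fan must be in house 4.
That leaves daisy as the flower for house 3.
Clue 2 places the poppy grower in house 2.
Clue 3: the person who likes mangoes is in house 3.
Clue 9: the rock fan is in house 3.
So house 1 gets peony for flower.
That leaves kiwis as the favorite fruit for house 2.
The metal fan is in house 1 (clue 7).
That leaves folk as the music genre for house 2.
So: house 1 = peony/metal/peaches, house 2 = poppy/folk/kiwis, house 3 = daisy/rock/mangoes, house 4 = lily/jazz/apples, house 5 = orchid/reggae/oranges.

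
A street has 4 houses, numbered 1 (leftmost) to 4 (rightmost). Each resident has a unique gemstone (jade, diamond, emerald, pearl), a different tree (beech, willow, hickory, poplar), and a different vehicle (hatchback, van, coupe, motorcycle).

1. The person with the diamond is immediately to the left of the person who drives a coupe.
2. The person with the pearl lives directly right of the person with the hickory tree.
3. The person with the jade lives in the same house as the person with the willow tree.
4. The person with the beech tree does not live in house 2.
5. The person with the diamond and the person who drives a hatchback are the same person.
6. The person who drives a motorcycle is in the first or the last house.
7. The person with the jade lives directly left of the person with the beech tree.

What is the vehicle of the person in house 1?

hatchback

The person with the jade is narrowed to house 2 or 3; consider each.
Placing it in house 2 leads to a contradiction, so it's in house 3.
By clue 3, the person with the willow tree is in house 3.
The person with the beech tree is in house 4 (clue 7).
Clue 2 places the person with the pearl in house 2.
Clue 2 places the person with the hickory tree in house 1.
That leaves emerald as the gemstone for house 4.
The only tree still possible for house 2 is poplar.
Clue 1 places the person who drives a coupe in house 2.
The person who drives a hatchback is in house 1 (clue 5).
The only gemstone still possible for house 1 is diamond.
So house 3 gets van for vehicle.
House 4's vehicle must be motorcycle (nothing else left).
So: house 1 = diamond/hickory/hatchback, house 2 = pearl/poplar/coupe, house 3 = jade/willow/van, house 4 = emerald/beech/motorcycle.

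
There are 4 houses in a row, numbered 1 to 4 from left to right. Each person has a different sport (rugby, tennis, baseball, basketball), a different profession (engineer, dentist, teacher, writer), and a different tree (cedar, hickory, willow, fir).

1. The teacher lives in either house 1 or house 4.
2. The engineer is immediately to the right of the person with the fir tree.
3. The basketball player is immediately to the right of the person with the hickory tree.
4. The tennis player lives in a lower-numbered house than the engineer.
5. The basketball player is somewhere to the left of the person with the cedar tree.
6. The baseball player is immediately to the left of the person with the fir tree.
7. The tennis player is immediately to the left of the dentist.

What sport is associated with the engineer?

rugby

House 4's sport must be rugby (nothing else left).
The baseball player is narrowed to house 1 or 2; consider each.
Placing it in house 1 leads to a contradiction, so it's in house 2.
The person with the fir tree is in house 3 (clue 6).
The only sport still possible for house 1 is tennis.
That leaves basketball as the sport for house 3.
Clue 2 places the engineer in house 4.
From clue 3, the person with the hickory tree must be in house 2.
By clue 7, the dentist is in house 2.
House 1's profession must be teacher (nothing else left).
So house 3 gets writer for profession.
House 1 tree: only willow fits.
That leaves cedar as the tree for house 4.
So: house 1 = tennis/teacher/willow, house 2 = baseball/dentist/hickory, house 3 = basketball/writer/fir, house 4 = rugby/engineer/cedar.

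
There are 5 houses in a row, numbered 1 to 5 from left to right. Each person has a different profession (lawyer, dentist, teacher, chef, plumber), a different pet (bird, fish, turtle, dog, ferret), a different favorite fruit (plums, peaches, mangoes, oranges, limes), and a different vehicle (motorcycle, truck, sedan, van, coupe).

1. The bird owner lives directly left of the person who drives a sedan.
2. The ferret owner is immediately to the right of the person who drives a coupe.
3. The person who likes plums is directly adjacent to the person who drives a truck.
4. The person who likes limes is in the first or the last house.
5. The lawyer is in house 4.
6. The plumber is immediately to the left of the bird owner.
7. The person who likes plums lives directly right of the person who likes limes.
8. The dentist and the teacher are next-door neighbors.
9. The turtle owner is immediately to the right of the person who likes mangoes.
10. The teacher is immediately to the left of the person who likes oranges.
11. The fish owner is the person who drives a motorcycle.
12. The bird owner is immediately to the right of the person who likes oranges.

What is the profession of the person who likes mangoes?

By clue 5, the lawyer is in house 4.
The person who likes plums is in house 2 (clue 7).
Clue 7: the person who likes limes is in house 1.
The only favorite fruit still possible for house 3 is oranges.
House 5 favorite fruit: only peaches fits.
By clue 9, the turtle owner is in house 5.
Clue 10 places the teacher in house 2.
Clue 12: the bird owner is in house 4.
House 3's profession must be plumber (nothing else left).
That leaves chef as the profession for house 5.
House 4 favorite fruit: only mangoes fits.
The person who drives a sedan is in house 5 (clue 1).
House 1 profession: only dentist fits.
The only vehicle still possible for house 4 is van.
The ferret owner is narrowed to house 2 or 3; consider each.
Placing it in house 2 leads to a contradiction, so it's in house 3.
By clue 2, the person who drives a coupe is in house 2.
The fish owner is in house 1 (clue 11).
Clue 11: the person who drives a motorcycle is in house 1.
House 2's pet must be dog (nothing else left).
House 3 vehicle: only truck fits.
So: house 1 = dentist/fish/limes/motorcycle, house 2 = teacher/dog/plums/coupe, house 3 = plumber/ferret/oranges/truck, house 4 = lawyer/bird/mangoes/van, house 5 = chef/turtle/peaches/sedan.

lawyer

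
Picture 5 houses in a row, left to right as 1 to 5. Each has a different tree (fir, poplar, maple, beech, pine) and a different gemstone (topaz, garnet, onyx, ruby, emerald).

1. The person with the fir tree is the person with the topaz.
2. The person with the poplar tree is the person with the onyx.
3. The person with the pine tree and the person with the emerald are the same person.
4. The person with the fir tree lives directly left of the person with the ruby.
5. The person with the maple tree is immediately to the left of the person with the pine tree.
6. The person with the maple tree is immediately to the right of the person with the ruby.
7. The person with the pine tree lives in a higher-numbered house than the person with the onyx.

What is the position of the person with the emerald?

5

The person with the fir tree is narrowed to house 1 or 2; consider each.
Placing it in house 1 leads to a contradiction, so it's in house 2.
Clue 1 places the person with the topaz in house 2.
Clue 4: the person with the ruby is in house 3.
Clue 6 places the person with the maple tree in house 4.
That leaves pine as the tree for house 5.
Clue 2: the person with the poplar tree is in house 1.
By clue 2, the person with the onyx is in house 1.
By clue 3, the person with the emerald is in house 5.
So house 3 gets beech for tree.
House 4 gemstone: only garnet fits.
So: house 1 = poplar/onyx, house 2 = fir/topaz, house 3 = beech/ruby, house 4 = maple/garnet, house 5 = pine/emerald.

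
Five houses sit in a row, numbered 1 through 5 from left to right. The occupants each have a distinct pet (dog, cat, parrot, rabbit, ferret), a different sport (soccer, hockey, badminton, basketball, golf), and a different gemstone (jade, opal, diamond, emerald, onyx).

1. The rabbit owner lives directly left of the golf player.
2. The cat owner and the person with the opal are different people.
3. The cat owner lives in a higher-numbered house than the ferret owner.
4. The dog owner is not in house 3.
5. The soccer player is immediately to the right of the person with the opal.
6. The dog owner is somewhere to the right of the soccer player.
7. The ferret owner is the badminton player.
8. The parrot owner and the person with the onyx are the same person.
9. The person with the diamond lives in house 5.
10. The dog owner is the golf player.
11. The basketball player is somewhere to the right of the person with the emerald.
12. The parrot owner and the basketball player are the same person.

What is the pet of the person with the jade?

By clue 9, the person with the diamond is in house 5.
The only pet still possible for house 1 is ferret.
Clue 7: the badminton player is in house 1.
The dog owner is narrowed to house 4 or 5; consider each.
Placing it in house 4 leads to a contradiction, so it's in house 5.
The golf player is in house 5 (clue 10).
Clue 1 places the rabbit owner in house 4.
House 4 gemstone: only jade fits.
The cat owner is narrowed to house 2 or 3; consider each.
Placing it in house 3 leads to a contradiction, so it's in house 2.
The only pet still possible for house 3 is parrot.
By clue 8, the person with the onyx is in house 3.
The basketball player is in house 3 (clue 12).
That leaves emerald as the gemstone for house 2.
Clue 5: the soccer player is in house 2.
That leaves hockey as the sport for house 4.
The only gemstone still possible for house 1 is opal.
So: house 1 = ferret/badminton/opal, house 2 = cat/soccer/emerald, house 3 = parrot/basketball/onyx, house 4 = rabbit/hockey/jade, house 5 = dog/golf/diamond.

rabbit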